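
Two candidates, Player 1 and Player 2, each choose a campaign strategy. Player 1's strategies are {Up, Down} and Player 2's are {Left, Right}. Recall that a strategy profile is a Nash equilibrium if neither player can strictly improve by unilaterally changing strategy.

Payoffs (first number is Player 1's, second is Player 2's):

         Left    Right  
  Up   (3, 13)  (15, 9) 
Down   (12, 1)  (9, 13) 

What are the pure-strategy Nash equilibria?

none

(Up, Left): Player 1 prefers Down (12 > 3) — not an equilibrium.
(Up, Right): Player 2 prefers Left (13 > 9) — not an equilibrium.
(Down, Left): Player 2 prefers Right (13 > 1) — not an equilibrium.
(Down, Right): Player 1 prefers Up (15 > 9) — not an equilibrium.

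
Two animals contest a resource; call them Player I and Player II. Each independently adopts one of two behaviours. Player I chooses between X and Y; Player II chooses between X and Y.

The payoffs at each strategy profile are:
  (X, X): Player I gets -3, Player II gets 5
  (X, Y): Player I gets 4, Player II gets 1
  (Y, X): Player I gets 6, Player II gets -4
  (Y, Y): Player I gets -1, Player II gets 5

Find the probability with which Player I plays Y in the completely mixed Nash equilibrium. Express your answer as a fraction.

Let x be the probability that Player I plays X. In a completely mixed equilibrium, Player II must be indifferent between X and Y.
Player II's expected payoff from X is 5x − 4(1−x); from Y it is x + 5(1−x).
Setting these equal: 9x − 4 = −4x + 5, so x = 9/13.
Therefore Player I plays Y with probability 1 − 9/13 = 4/13.

4/13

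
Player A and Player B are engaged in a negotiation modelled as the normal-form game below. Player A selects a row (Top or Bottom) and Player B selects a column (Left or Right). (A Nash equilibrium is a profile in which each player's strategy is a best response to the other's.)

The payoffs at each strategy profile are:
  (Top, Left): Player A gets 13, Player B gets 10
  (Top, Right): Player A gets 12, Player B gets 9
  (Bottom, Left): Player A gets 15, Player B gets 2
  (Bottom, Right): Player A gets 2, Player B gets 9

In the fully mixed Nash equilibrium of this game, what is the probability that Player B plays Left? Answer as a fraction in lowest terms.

Let q be the probability that Player B plays Left. In a completely mixed equilibrium, Player A must be indifferent between Top and Bottom.
Player A's expected payoff from Top is 13q + 12(1−q); from Bottom it is 15q + 2(1−q).
Setting these equal: q + 12 = 13q + 2, so q = 5/6.

5/6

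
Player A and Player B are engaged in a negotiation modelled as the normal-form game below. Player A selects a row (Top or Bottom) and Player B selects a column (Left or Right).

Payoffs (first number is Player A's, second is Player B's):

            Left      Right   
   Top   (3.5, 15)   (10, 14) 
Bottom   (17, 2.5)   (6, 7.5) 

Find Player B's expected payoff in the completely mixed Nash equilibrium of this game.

First find p, the probability Player A plays Top, from Player B's indifference between Left and Right: 15p + 2.5(1−p) = 14p + 7.5(1−p), giving p = 5/6.
Since Player B is indifferent in equilibrium, Player B's expected payoff equals the payoff from either column against (5/6, 1/6). Using Left: 15(5/6) + 2.5(1/6) = 155/12.

155/12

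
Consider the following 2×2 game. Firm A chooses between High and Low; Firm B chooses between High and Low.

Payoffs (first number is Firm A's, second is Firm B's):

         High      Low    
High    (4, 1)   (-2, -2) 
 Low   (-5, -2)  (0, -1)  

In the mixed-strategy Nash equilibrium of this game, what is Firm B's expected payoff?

-5/4

First find x, the probability Firm A plays High, from Firm B's indifference between High and Low: x − 2(1−x) = −2x − (1−x), giving x = 1/4.
Since Firm B is indifferent in equilibrium, Firm B's expected payoff equals the payoff from either column against (1/4, 3/4). Using High: (1/4) − 2(3/4) = -5/4.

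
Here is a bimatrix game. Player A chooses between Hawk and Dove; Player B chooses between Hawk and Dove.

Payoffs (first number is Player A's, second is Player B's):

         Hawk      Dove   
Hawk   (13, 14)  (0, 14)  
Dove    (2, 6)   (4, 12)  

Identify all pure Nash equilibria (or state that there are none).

(Hawk, Hawk) and (Dove, Dove)

(Hawk, Hawk): Player A gets 13 ≥ 2 from Dove, and Player B gets 14 ≥ 14 from Dove — Nash equilibrium.
(Hawk, Dove): Player A prefers Dove (4 > 0) — not an equilibrium.
(Dove, Hawk): Player A prefers Hawk (13 > 2); Player B prefers Dove (12 > 6) — not an equilibrium.
(Dove, Dove): Player A gets 4 ≥ 0 from Hawk, and Player B gets 12 ≥ 6 from Hawk — Nash equilibrium.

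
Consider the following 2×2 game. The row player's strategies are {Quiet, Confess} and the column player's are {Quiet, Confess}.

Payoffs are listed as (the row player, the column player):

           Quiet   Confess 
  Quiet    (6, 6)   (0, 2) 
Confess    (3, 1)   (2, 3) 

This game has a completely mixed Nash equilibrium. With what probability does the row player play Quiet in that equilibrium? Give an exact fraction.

1/3

Let x be the probability that the row player plays Quiet. In a completely mixed equilibrium, the column player must be indifferent between Quiet and Confess.
The column player's expected payoff from Quiet is 6x + (1−x); from Confess it is 2x + 3(1−x).
Setting these equal: 5x + 1 = −x + 3, so x = 1/3.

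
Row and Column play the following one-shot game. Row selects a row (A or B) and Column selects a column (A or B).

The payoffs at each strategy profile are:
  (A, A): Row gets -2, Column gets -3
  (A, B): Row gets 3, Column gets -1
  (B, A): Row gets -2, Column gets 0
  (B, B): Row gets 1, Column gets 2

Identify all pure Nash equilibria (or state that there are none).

(A, A): Column prefers B (-1 > -3) — not an equilibrium.
(A, B): Row gets 3 ≥ 1 from B, and Column gets -1 ≥ -3 from A — Nash equilibrium.
(B, A): Column prefers B (2 > 0) — not an equilibrium.
(B, B): Row prefers A (3 > 1) — not an equilibrium.

(A, B)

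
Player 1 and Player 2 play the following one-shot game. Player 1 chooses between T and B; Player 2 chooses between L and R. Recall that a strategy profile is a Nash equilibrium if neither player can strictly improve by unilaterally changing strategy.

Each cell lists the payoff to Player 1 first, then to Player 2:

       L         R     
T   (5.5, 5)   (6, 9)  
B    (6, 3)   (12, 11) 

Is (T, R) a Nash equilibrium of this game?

No

At (T, R), Player 1 earns 6; switching to B would give 12, so Player 1 would deviate.
Player 2 earns 9; switching to L would give 5, so Player 2 has no profitable deviation.
Since at least one player can profitably deviate, this is not a Nash equilibrium.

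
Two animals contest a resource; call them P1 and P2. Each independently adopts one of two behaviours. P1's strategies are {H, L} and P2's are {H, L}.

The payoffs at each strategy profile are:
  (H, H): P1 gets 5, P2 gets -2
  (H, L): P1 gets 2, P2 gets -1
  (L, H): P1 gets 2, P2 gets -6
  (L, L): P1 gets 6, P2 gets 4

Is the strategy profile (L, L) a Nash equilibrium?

Yes

At (L, L), P1 earns 6; switching to H would give 2, so P1 has no profitable deviation.
P2 earns 4; switching to H would give -6, so P2 has no profitable deviation.
Neither player can gain by a unilateral deviation, so this profile is a Nash equilibrium.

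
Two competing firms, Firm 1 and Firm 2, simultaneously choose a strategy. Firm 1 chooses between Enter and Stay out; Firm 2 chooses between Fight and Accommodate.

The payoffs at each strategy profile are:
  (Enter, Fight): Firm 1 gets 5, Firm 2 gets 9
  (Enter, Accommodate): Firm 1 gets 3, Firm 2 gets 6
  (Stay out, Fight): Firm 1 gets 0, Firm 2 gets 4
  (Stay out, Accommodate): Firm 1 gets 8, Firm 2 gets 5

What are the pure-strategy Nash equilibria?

(Enter, Fight): Firm 1 gets 5 ≥ 0 from Stay out, and Firm 2 gets 9 ≥ 6 from Accommodate — Nash equilibrium.
(Enter, Accommodate): Firm 1 prefers Stay out (8 > 3); Firm 2 prefers Fight (9 > 6) — not an equilibrium.
(Stay out, Fight): Firm 1 prefers Enter (5 > 0); Firm 2 prefers Accommodate (5 > 4) — not an equilibrium.
(Stay out, Accommodate): Firm 1 gets 8 ≥ 3 from Enter, and Firm 2 gets 5 ≥ 4 from Fight — Nash equilibrium.

(Enter, Fight) and (Stay out, Accommodate)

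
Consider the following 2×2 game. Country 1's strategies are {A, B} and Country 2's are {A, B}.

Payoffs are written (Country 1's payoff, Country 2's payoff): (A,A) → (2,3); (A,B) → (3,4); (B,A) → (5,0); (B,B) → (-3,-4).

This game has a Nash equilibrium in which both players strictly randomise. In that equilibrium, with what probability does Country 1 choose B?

1/5

Let x be the probability that Country 1 plays A. In a completely mixed equilibrium, Country 2 must be indifferent between A and B.
Country 2's expected payoff from A is 3x; from B it is 4x − 4(1−x).
Setting these equal: 3x = 8x − 4, so x = 4/5.
Therefore Country 1 plays B with probability 1 − 4/5 = 1/5.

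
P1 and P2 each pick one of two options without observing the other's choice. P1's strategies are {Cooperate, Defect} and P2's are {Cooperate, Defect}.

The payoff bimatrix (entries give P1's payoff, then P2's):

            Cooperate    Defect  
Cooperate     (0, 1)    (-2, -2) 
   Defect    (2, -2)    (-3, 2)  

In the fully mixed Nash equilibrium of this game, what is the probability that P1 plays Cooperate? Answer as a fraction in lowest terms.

Let p be the probability that P1 plays Cooperate. In a completely mixed equilibrium, P2 must be indifferent between Cooperate and Defect.
P2's expected payoff from Cooperate is p − 2(1−p); from Defect it is −2p + 2(1−p).
Setting these equal: 3p − 2 = −4p + 2, so p = 4/7.

4/7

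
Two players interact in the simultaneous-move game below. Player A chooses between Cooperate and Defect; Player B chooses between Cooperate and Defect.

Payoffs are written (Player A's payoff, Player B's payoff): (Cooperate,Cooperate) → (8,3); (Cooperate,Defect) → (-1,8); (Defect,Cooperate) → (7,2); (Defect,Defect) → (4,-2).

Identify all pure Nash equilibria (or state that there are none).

none

(Cooperate, Cooperate): Player B prefers Defect (8 > 3) — not an equilibrium.
(Cooperate, Defect): Player A prefers Defect (4 > -1) — not an equilibrium.
(Defect, Cooperate): Player A prefers Cooperate (8 > 7) — not an equilibrium.
(Defect, Defect): Player B prefers Cooperate (2 > -2) — not an equilibrium.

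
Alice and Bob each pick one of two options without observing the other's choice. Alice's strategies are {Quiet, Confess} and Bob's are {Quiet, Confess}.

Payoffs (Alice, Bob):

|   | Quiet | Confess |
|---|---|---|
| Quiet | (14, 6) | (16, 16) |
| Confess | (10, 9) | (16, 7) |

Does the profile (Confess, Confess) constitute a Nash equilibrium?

No

At (Confess, Confess), Alice earns 16; switching to Quiet would give 16, so Alice has no profitable deviation.
Bob earns 7; switching to Quiet would give 9, so Bob would deviate.
Since at least one player can profitably deviate, this is not a Nash equilibrium.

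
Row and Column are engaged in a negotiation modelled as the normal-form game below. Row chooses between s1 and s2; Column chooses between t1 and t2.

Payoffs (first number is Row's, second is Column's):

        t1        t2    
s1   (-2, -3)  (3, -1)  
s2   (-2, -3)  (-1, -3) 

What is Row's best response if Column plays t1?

Against t1, Row earns -2 from s1 and -2 from s2.
So either strategy is a best response.

either — both s1 and s2 are best responses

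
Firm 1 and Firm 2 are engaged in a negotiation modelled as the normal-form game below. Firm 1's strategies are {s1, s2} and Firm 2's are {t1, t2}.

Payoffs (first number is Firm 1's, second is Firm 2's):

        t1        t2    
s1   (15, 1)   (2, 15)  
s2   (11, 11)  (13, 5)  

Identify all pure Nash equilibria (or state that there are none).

(s1, t1): Firm 2 prefers t2 (15 > 1) — not an equilibrium.
(s1, t2): Firm 1 prefers s2 (13 > 2) — not an equilibrium.
(s2, t1): Firm 1 prefers s1 (15 > 11) — not an equilibrium.
(s2, t2): Firm 2 prefers t1 (11 > 5) — not an equilibrium.

none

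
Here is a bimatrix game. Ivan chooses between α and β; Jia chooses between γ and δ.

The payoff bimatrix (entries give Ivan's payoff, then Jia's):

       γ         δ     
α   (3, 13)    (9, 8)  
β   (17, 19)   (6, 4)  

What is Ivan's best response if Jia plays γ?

β

Against γ, Ivan earns 3 from α and 17 from β.
So β is the best response.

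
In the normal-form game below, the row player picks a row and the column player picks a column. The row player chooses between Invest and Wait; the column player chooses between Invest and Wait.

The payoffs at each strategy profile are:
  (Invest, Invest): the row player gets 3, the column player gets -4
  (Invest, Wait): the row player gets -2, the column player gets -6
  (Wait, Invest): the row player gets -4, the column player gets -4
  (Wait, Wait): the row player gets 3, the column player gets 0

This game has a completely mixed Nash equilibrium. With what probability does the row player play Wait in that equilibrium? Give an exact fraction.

Let x be the probability that the row player plays Invest. In a completely mixed equilibrium, the column player must be indifferent between Invest and Wait.
The column player's expected payoff from Invest is −4x − 4(1−x); from Wait it is −6x.
Setting these equal: -4 = −6x, so x = 2/3.
Therefore the row player plays Wait with probability 1 − 2/3 = 1/3.

1/3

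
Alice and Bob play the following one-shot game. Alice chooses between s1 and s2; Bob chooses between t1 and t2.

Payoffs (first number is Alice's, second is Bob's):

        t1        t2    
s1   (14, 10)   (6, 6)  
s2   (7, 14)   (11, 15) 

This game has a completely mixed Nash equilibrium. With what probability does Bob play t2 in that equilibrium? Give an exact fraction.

Let q be the probability that Bob plays t1. In a completely mixed equilibrium, Alice must be indifferent between s1 and s2.
Alice's expected payoff from s1 is 14q + 6(1−q); from s2 it is 7q + 11(1−q).
Setting these equal: 8q + 6 = −4q + 11, so q = 5/12.
Therefore Bob plays t2 with probability 1 − 5/12 = 7/12.

7/12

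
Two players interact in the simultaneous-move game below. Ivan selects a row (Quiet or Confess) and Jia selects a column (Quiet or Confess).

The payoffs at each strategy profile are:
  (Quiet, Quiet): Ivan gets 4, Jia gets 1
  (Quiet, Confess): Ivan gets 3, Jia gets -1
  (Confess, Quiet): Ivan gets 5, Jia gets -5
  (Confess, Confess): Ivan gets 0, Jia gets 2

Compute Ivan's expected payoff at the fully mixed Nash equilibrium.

15/4

First find q, the probability Jia plays Quiet, from Ivan's indifference between Quiet and Confess: 4q + 3(1−q) = 5q, giving q = 3/4.
Since Ivan is indifferent in equilibrium, Ivan's expected payoff equals the payoff from either row against (3/4, 1/4). Using Quiet: 4(3/4) + 3(1/4) = 15/4.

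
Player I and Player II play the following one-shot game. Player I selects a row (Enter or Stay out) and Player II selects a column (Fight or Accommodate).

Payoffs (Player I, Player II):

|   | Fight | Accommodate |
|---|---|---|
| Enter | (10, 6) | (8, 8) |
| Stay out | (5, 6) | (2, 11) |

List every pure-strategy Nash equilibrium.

(Enter, Fight): Player II prefers Accommodate (8 > 6) — not an equilibrium.
(Enter, Accommodate): Player I gets 8 ≥ 2 from Stay out, and Player II gets 8 ≥ 6 from Fight — Nash equilibrium.
(Stay out, Fight): Player I prefers Enter (10 > 5); Player II prefers Accommodate (11 > 6) — not an equilibrium.
(Stay out, Accommodate): Player I prefers Enter (8 > 2) — not an equilibrium.

(Enter, Accommodate)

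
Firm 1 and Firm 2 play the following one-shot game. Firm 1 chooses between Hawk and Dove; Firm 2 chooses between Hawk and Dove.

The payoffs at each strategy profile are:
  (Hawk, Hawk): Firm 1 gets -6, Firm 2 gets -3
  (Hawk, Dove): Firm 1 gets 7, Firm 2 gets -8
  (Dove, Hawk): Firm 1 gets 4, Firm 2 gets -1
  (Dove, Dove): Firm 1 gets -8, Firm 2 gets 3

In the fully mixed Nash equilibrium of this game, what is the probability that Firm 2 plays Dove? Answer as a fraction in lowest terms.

2/5

Let q be the probability that Firm 2 plays Hawk. In a completely mixed equilibrium, Firm 1 must be indifferent between Hawk and Dove.
Firm 1's expected payoff from Hawk is −6q + 7(1−q); from Dove it is 4q − 8(1−q).
Setting these equal: −13q + 7 = 12q − 8, so q = 3/5.
Therefore Firm 2 plays Dove with probability 1 − 3/5 = 2/5.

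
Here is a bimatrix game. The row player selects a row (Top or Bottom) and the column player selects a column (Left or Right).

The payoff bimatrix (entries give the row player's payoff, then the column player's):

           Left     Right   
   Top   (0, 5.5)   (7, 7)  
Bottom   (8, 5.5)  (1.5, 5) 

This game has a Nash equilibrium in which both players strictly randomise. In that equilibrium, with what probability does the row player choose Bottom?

3/4

Let p be the probability that the row player plays Top. In a completely mixed equilibrium, the column player must be indifferent between Left and Right.
The column player's expected payoff from Left is 5.5p + 5.5(1−p); from Right it is 7p + 5(1−p).
Setting these equal: 5.5 = 2p + 5, so p = 1/4.
Therefore the row player plays Bottom with probability 1 − 1/4 = 3/4.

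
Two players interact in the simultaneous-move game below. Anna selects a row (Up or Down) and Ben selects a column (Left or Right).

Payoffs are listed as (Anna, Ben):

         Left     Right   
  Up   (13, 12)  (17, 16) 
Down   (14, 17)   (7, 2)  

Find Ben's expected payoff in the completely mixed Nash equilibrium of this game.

248/19

First find x, the probability Anna plays Up, from Ben's indifference between Left and Right: 12x + 17(1−x) = 16x + 2(1−x), giving x = 15/19.
Since Ben is indifferent in equilibrium, Ben's expected payoff equals the payoff from either column against (15/19, 4/19). Using Left: 12(15/19) + 17(4/19) = 248/19.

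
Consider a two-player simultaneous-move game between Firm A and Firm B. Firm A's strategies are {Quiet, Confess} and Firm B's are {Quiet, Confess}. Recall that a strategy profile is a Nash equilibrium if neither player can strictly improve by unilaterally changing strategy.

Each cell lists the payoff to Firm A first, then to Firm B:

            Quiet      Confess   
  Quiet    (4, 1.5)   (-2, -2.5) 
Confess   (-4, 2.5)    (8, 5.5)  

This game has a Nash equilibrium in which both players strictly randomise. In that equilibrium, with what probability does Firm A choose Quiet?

Let r be the probability that Firm A plays Quiet. In a completely mixed equilibrium, Firm B must be indifferent between Quiet and Confess.
Firm B's expected payoff from Quiet is 1.5r + 2.5(1−r); from Confess it is −2.5r + 5.5(1−r).
Setting these equal: −r + 2.5 = −8r + 5.5, so r = 3/7.

3/7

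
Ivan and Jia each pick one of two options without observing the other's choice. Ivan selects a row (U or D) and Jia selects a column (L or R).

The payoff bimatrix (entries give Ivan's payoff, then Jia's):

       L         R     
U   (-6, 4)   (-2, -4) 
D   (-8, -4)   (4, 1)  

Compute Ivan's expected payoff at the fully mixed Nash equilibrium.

First find y, the probability Jia plays L, from Ivan's indifference between U and D: −6y − 2(1−y) = −8y + 4(1−y), giving y = 3/4.
Since Ivan is indifferent in equilibrium, Ivan's expected payoff equals the payoff from either row against (3/4, 1/4). Using U: −6(3/4) − 2(1/4) = -5.

-5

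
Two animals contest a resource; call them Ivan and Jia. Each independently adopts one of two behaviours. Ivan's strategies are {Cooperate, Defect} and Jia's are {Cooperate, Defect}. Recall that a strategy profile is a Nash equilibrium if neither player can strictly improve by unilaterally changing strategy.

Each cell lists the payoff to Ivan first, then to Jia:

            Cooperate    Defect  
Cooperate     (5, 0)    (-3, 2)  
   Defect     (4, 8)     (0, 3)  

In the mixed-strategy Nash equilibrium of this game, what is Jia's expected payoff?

16/7

First find p, the probability Ivan plays Cooperate, from Jia's indifference between Cooperate and Defect: 8(1−p) = 2p + 3(1−p), giving p = 5/7.
Since Jia is indifferent in equilibrium, Jia's expected payoff equals the payoff from either column against (5/7, 2/7). Using Cooperate: 8(2/7) = 16/7.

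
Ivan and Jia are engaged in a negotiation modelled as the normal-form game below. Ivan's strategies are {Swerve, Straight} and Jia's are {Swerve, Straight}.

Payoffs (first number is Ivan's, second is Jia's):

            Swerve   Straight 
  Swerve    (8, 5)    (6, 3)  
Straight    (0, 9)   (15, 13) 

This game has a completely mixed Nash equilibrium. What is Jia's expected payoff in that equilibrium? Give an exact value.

First find p, the probability Ivan plays Swerve, from Jia's indifference between Swerve and Straight: 5p + 9(1−p) = 3p + 13(1−p), giving p = 2/3.
Since Jia is indifferent in equilibrium, Jia's expected payoff equals the payoff from either column against (2/3, 1/3). Using Swerve: 5(2/3) + 9(1/3) = 19/3.

19/3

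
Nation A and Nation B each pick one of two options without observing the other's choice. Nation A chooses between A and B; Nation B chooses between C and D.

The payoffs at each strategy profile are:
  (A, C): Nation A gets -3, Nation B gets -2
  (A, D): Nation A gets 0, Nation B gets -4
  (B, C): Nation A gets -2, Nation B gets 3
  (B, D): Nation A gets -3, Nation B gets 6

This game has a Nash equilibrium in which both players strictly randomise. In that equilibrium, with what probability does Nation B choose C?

3/4

Let c be the probability that Nation B plays C. In a completely mixed equilibrium, Nation A must be indifferent between A and B.
Nation A's expected payoff from A is −3c; from B it is −2c − 3(1−c).
Setting these equal: −3c = c − 3, so c = 3/4.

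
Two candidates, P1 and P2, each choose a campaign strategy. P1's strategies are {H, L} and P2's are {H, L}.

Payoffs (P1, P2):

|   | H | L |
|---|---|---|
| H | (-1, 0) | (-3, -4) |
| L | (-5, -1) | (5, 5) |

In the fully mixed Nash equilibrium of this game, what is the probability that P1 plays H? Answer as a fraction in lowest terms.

Let x be the probability that P1 plays H. In a completely mixed equilibrium, P2 must be indifferent between H and L.
P2's expected payoff from H is −(1−x); from L it is −4x + 5(1−x).
Setting these equal: x − 1 = −9x + 5, so x = 3/5.

3/5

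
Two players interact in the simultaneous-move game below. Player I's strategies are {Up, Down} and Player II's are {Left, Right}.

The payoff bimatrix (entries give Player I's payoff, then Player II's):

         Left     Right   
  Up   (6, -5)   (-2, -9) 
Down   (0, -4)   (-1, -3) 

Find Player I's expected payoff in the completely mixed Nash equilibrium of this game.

-6/7

First find q, the probability Player II plays Left, from Player I's indifference between Up and Down: 6q − 2(1−q) = −(1−q), giving q = 1/7.
Since Player I is indifferent in equilibrium, Player I's expected payoff equals the payoff from either row against (1/7, 6/7). Using Up: 6(1/7) − 2(6/7) = -6/7.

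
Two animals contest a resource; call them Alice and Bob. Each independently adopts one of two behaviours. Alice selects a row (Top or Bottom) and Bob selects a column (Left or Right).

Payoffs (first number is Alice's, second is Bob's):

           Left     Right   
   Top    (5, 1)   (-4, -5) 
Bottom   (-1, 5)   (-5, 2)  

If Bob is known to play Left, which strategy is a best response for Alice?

Against Left, Alice earns 5 from Top and -1 from Bottom.
So Top is the best response.

Top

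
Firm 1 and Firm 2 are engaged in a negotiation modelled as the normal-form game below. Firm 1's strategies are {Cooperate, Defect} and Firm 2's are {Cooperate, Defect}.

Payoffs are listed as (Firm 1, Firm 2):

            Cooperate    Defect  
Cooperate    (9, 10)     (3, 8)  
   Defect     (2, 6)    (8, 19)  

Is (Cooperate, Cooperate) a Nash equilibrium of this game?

Yes

At (Cooperate, Cooperate), Firm 1 earns 9; switching to Defect would give 2, so Firm 1 has no profitable deviation.
Firm 2 earns 10; switching to Defect would give 8, so Firm 2 has no profitable deviation.
Neither player can gain by a unilateral deviation, so this profile is a Nash equilibrium.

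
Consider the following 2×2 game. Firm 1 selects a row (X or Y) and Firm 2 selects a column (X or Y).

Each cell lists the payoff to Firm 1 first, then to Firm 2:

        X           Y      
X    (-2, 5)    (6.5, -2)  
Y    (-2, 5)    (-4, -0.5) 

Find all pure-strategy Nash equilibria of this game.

(X, X) and (Y, X)

(X, X): Firm 1 gets -2 ≥ -2 from Y, and Firm 2 gets 5 ≥ -2 from Y — Nash equilibrium.
(X, Y): Firm 2 prefers X (5 > -2) — not an equilibrium.
(Y, X): Firm 1 gets -2 ≥ -2 from X, and Firm 2 gets 5 ≥ -0.5 from Y — Nash equilibrium.
(Y, Y): Firm 1 prefers X (6.5 > -4); Firm 2 prefers X (5 > -0.5) — not an equilibrium.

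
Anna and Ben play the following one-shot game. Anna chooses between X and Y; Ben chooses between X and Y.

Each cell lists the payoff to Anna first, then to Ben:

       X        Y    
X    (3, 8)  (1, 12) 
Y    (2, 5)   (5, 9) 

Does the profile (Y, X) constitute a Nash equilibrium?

At (Y, X), Anna earns 2; switching to X would give 3, so Anna would deviate.
Ben earns 5; switching to Y would give 9, so Ben would deviate.
Since at least one player can profitably deviate, this is not a Nash equilibrium.

No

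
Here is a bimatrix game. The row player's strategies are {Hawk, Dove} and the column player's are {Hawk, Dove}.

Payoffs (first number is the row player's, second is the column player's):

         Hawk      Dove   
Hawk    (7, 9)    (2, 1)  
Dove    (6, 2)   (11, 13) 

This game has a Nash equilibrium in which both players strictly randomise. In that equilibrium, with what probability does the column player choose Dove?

Let c be the probability that the column player plays Hawk. In a completely mixed equilibrium, the row player must be indifferent between Hawk and Dove.
The row player's expected payoff from Hawk is 7c + 2(1−c); from Dove it is 6c + 11(1−c).
Setting these equal: 5c + 2 = −5c + 11, so c = 9/10.
Therefore the column player plays Dove with probability 1 − 9/10 = 1/10.

1/10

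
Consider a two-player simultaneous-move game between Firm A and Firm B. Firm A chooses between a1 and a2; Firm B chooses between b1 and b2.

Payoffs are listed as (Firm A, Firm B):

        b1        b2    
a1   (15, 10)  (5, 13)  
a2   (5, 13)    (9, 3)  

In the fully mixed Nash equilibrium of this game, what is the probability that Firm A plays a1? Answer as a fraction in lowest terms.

10/13

Let x be the probability that Firm A plays a1. In a completely mixed equilibrium, Firm B must be indifferent between b1 and b2.
Firm B's expected payoff from b1 is 10x + 13(1−x); from b2 it is 13x + 3(1−x).
Setting these equal: −3x + 13 = 10x + 3, so x = 10/13.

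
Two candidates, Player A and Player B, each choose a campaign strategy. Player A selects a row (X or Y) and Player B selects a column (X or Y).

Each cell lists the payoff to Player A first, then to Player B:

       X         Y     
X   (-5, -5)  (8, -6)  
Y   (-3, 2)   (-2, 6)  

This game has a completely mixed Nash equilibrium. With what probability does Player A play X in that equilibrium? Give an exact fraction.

Let p be the probability that Player A plays X. In a completely mixed equilibrium, Player B must be indifferent between X and Y.
Player B's expected payoff from X is −5p + 2(1−p); from Y it is −6p + 6(1−p).
Setting these equal: −7p + 2 = −12p + 6, so p = 4/5.

4/5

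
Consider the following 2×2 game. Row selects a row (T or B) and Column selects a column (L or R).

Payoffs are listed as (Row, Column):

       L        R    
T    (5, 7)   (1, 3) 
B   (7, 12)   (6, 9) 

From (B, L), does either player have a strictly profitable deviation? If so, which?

Neither

Row at (B, L) earns 7; deviating to T yields 5 — not better.
Column earns 12; deviating to R yields 9 — not better.
Neither player can strictly improve; the profile is a Nash equilibrium.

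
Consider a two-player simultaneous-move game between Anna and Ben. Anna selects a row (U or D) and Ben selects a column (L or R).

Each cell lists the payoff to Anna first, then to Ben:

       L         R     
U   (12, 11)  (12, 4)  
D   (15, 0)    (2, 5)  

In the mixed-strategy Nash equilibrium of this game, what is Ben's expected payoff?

First find p, the probability Anna plays U, from Ben's indifference between L and R: 11p = 4p + 5(1−p), giving p = 5/12.
Since Ben is indifferent in equilibrium, Ben's expected payoff equals the payoff from either column against (5/12, 7/12). Using L: 11(5/12) = 55/12.

55/12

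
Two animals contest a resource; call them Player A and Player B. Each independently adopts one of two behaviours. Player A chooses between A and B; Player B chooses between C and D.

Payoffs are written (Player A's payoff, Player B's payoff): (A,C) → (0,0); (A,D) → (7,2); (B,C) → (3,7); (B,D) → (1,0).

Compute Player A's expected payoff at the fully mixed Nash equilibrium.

7/3

First find y, the probability Player B plays C, from Player A's indifference between A and B: 7(1−y) = 3y + (1−y), giving y = 2/3.
Since Player A is indifferent in equilibrium, Player A's expected payoff equals the payoff from either row against (2/3, 1/3). Using A: 7(1/3) = 7/3.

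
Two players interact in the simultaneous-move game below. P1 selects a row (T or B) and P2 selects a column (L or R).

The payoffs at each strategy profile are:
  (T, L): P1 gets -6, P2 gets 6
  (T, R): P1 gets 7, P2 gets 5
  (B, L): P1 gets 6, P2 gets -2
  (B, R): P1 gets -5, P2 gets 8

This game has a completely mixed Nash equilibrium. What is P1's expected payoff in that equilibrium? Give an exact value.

1/2

First find q, the probability P2 plays L, from P1's indifference between T and B: −6q + 7(1−q) = 6q − 5(1−q), giving q = 1/2.
Since P1 is indifferent in equilibrium, P1's expected payoff equals the payoff from either row against (1/2, 1/2). Using T: −6(1/2) + 7(1/2) = 1/2.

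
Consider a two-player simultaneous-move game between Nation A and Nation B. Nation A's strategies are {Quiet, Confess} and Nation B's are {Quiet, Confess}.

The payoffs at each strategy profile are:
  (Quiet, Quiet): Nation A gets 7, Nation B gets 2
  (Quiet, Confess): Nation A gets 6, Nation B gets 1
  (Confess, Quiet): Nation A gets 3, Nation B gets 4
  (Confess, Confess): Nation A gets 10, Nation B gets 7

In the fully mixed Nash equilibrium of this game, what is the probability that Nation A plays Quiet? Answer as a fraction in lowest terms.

Let p be the probability that Nation A plays Quiet. In a completely mixed equilibrium, Nation B must be indifferent between Quiet and Confess.
Nation B's expected payoff from Quiet is 2p + 4(1−p); from Confess it is p + 7(1−p).
Setting these equal: −2p + 4 = −6p + 7, so p = 3/4.

3/4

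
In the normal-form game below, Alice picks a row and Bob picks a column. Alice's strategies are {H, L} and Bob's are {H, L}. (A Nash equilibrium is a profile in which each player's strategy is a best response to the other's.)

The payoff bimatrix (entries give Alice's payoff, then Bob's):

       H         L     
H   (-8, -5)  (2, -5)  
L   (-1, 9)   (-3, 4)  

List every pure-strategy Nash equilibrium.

(H, H): Alice prefers L (-1 > -8) — not an equilibrium.
(H, L): Alice gets 2 ≥ -3 from L, and Bob gets -5 ≥ -5 from H — Nash equilibrium.
(L, H): Alice gets -1 ≥ -8 from H, and Bob gets 9 ≥ 4 from L — Nash equilibrium.
(L, L): Alice prefers H (2 > -3); Bob prefers H (9 > 4) — not an equilibrium.

(H, L) and (L, H)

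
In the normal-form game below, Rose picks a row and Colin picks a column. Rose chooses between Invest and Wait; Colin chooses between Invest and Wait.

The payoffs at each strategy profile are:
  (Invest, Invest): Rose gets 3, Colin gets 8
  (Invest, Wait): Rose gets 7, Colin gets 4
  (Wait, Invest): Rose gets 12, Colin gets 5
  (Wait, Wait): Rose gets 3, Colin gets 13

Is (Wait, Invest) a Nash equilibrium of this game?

No

At (Wait, Invest), Rose earns 12; switching to Invest would give 3, so Rose has no profitable deviation.
Colin earns 5; switching to Wait would give 13, so Colin would deviate.
Since at least one player can profitably deviate, this is not a Nash equilibrium.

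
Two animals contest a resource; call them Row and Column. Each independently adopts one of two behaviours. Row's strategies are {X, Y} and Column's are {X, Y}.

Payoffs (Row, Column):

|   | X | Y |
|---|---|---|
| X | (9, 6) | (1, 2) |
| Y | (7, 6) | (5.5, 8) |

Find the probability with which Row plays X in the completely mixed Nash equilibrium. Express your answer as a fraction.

1/3

Let x be the probability that Row plays X. In a completely mixed equilibrium, Column must be indifferent between X and Y.
Column's expected payoff from X is 6x + 6(1−x); from Y it is 2x + 8(1−x).
Setting these equal: 6 = −6x + 8, so x = 1/3.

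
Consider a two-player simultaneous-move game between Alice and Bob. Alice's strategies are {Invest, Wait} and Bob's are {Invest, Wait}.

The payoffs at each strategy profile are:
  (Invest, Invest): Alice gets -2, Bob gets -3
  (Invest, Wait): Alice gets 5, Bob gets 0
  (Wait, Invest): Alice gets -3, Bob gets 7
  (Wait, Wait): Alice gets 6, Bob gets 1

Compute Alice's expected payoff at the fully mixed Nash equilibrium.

First find q, the probability Bob plays Invest, from Alice's indifference between Invest and Wait: −2q + 5(1−q) = −3q + 6(1−q), giving q = 1/2.
Since Alice is indifferent in equilibrium, Alice's expected payoff equals the payoff from either row against (1/2, 1/2). Using Invest: −2(1/2) + 5(1/2) = 3/2.

3/2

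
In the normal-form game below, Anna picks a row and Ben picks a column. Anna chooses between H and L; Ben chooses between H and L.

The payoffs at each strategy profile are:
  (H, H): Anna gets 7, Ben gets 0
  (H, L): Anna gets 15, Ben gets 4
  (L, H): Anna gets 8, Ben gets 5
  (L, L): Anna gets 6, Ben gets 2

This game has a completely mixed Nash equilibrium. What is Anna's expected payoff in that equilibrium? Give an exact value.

39/5

First find q, the probability Ben plays H, from Anna's indifference between H and L: 7q + 15(1−q) = 8q + 6(1−q), giving q = 9/10.
Since Anna is indifferent in equilibrium, Anna's expected payoff equals the payoff from either row against (9/10, 1/10). Using H: 7(9/10) + 15(1/10) = 39/5.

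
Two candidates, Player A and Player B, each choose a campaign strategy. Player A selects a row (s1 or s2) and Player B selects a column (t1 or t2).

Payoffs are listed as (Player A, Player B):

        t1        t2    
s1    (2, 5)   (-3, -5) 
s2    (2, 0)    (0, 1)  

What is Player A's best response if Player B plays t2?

s2

Against t2, Player A earns -3 from s1 and 0 from s2.
So s2 is the best response.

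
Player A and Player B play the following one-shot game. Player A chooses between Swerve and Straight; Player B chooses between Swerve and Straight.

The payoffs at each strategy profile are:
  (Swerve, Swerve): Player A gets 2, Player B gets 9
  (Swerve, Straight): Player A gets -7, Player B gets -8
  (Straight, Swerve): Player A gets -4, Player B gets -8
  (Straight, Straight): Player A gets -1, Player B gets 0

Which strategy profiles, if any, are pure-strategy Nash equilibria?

(Swerve, Swerve) and (Straight, Straight)

(Swerve, Swerve): Player A gets 2 ≥ -4 from Straight, and Player B gets 9 ≥ -8 from Straight — Nash equilibrium.
(Swerve, Straight): Player A prefers Straight (-1 > -7); Player B prefers Swerve (9 > -8) — not an equilibrium.
(Straight, Swerve): Player A prefers Swerve (2 > -4); Player B prefers Straight (0 > -8) — not an equilibrium.
(Straight, Straight): Player A gets -1 ≥ -7 from Swerve, and Player B gets 0 ≥ -8 from Swerve — Nash equilibrium.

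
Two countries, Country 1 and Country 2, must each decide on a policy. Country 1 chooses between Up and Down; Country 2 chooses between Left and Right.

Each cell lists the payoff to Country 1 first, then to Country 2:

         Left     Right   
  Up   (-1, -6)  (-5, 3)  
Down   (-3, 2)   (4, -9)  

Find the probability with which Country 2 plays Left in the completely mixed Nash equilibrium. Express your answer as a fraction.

9/11

Let q be the probability that Country 2 plays Left. In a completely mixed equilibrium, Country 1 must be indifferent between Up and Down.
Country 1's expected payoff from Up is −q − 5(1−q); from Down it is −3q + 4(1−q).
Setting these equal: 4q − 5 = −7q + 4, so q = 9/11.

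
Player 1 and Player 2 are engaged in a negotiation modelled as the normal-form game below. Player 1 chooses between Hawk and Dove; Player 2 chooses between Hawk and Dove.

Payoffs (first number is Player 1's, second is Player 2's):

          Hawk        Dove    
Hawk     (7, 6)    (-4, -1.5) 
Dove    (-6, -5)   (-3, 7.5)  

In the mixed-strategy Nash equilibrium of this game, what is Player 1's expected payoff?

-45/14

First find q, the probability Player 2 plays Hawk, from Player 1's indifference between Hawk and Dove: 7q − 4(1−q) = −6q − 3(1−q), giving q = 1/14.
Since Player 1 is indifferent in equilibrium, Player 1's expected payoff equals the payoff from either row against (1/14, 13/14). Using Hawk: 7(1/14) − 4(13/14) = -45/14.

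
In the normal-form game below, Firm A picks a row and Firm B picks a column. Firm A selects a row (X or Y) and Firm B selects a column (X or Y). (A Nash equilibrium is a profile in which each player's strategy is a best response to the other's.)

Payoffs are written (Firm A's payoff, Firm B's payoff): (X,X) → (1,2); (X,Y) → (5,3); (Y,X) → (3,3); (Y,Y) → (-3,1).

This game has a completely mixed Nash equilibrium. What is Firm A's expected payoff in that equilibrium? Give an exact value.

First find y, the probability Firm B plays X, from Firm A's indifference between X and Y: y + 5(1−y) = 3y − 3(1−y), giving y = 4/5.
Since Firm A is indifferent in equilibrium, Firm A's expected payoff equals the payoff from either row against (4/5, 1/5). Using X: (4/5) + 5(1/5) = 9/5.

9/5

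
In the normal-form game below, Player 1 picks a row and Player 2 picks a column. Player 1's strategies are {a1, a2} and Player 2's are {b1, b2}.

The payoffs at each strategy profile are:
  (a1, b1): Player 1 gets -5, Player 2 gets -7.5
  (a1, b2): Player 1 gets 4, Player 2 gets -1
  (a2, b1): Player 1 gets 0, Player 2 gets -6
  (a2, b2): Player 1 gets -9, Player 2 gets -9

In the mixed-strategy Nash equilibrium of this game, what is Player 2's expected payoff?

First find x, the probability Player 1 plays a1, from Player 2's indifference between b1 and b2: −7.5x − 6(1−x) = −x − 9(1−x), giving x = 6/19.
Since Player 2 is indifferent in equilibrium, Player 2's expected payoff equals the payoff from either column against (6/19, 13/19). Using b1: −7.5(6/19) − 6(13/19) = -123/19.

-123/19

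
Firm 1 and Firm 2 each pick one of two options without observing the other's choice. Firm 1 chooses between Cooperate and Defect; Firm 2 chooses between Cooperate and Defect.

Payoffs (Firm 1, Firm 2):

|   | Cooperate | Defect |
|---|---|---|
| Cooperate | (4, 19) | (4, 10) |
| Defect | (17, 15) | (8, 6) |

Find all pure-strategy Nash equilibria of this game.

(Cooperate, Cooperate): Firm 1 prefers Defect (17 > 4) — not an equilibrium.
(Cooperate, Defect): Firm 1 prefers Defect (8 > 4); Firm 2 prefers Cooperate (19 > 10) — not an equilibrium.
(Defect, Cooperate): Firm 1 gets 17 ≥ 4 from Cooperate, and Firm 2 gets 15 ≥ 6 from Defect — Nash equilibrium.
(Defect, Defect): Firm 2 prefers Cooperate (15 > 6) — not an equilibrium.

(Defect, Cooperate)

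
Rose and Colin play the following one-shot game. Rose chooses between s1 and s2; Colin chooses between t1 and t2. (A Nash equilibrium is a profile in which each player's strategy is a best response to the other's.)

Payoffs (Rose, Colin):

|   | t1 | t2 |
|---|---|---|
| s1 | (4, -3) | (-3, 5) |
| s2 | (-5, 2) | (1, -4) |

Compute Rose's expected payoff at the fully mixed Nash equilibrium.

-11/13

First find q, the probability Colin plays t1, from Rose's indifference between s1 and s2: 4q − 3(1−q) = −5q + (1−q), giving q = 4/13.
Since Rose is indifferent in equilibrium, Rose's expected payoff equals the payoff from either row against (4/13, 9/13). Using s1: 4(4/13) − 3(9/13) = -11/13.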